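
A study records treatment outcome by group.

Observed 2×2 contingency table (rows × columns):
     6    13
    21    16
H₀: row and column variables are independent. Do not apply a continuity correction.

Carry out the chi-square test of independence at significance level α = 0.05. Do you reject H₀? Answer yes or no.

reject H₀: no

Row totals [19, 37], col totals [27, 29], n=56
χ² = (6−9.16)²/9.16 + (13−9.84)²/9.84 + (21−17.84)²/17.84 + (16−19.16)²/19.16 = 3.1873
df = 1
p-value (upper-tail) = 0.07421
At α=0.05: p ≥ α → fail to reject H₀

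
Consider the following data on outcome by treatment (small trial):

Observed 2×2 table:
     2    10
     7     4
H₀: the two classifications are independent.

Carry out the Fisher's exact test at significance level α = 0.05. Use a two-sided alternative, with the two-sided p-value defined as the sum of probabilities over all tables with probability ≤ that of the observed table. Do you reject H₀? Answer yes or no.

reject H₀: yes

Margins: r₁=12, r₂=11, c₁=9, c₂=14, n=23
p_obs = C(12,2)·C(11,7)/C(23,9); sum pmf over tables with pmf ≤ p_obs
p-value (two-sided) = 0.03607
At α=0.05: p < α → reject H₀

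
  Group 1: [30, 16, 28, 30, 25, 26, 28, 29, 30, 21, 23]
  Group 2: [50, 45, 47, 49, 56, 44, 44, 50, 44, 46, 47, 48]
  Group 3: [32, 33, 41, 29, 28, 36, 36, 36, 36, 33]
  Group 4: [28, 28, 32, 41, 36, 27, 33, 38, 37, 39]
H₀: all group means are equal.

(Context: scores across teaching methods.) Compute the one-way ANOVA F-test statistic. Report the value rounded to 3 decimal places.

test statistic = 51.842

Group means [26.00, 47.50, 34.00, 33.90], grand mean 35.698
SSB = Σnᵢ(x̄ᵢ−x̄)² = 2767.170; SSW = ΣΣ(x−x̄ᵢ)² = 693.900
MSB = 2767.170/3 = 922.3899; MSW = 693.900/39 = 17.7923
F = MSB/MSW = 51.8421
df = (3, 39)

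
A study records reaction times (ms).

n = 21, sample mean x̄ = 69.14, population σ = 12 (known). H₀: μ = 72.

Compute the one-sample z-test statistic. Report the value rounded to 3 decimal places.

test statistic = -1.092

SE = σ/√n = 12/√21 = 2.6186
z = (x̄−μ₀)/SE = (69.14−72)/2.6186 = -1.0922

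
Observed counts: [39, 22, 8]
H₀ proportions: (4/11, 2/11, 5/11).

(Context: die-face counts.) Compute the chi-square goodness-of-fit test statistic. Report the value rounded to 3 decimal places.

n = 69; E_i = n·p_i = [25.09, 12.55, 31.36]
χ² = (39−25.09)²/25.09 + (22−12.55)²/12.55 + (8−31.36)²/31.36 = 32.2399
df = 2

test statistic = 32.240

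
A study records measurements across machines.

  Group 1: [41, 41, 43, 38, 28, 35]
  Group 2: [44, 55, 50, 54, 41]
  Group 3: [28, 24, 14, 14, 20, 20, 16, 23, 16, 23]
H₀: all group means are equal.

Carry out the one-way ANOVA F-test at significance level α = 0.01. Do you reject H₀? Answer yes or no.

Group means [37.67, 48.80, 19.80], grand mean 31.810
SSB = Σnᵢ(x̄ᵢ−x̄)² = 3091.505; SSW = ΣΣ(x−x̄ᵢ)² = 503.733
MSB = 3091.505/2 = 1545.7524; MSW = 503.733/18 = 27.9852
F = MSB/MSW = 55.2347
df = (2, 18)
p-value (upper-tail) = 0.00000
At α=0.01: p < α → reject H₀

reject H₀: yes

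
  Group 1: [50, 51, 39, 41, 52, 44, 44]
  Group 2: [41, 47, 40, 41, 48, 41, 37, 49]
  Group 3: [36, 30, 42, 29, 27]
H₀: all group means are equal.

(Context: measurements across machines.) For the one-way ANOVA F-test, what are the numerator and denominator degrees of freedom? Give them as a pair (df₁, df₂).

degrees of freedom = [2, 17]

k = 3 groups, N = 20 total
df = (k−1, N−k) = (3−1, 20−3) = (2, 17)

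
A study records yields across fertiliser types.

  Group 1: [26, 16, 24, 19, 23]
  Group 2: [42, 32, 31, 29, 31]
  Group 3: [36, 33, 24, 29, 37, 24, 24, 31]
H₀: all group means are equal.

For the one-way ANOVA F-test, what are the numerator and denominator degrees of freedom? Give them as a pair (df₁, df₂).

k = 3 groups, N = 18 total
df = (k−1, N−k) = (3−1, 18−3) = (2, 15)

degrees of freedom = [2, 15]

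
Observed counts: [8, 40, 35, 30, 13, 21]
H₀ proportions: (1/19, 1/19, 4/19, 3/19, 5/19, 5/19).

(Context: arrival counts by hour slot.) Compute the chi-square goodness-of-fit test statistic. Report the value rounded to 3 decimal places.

test statistic = 162.202

n = 147; E_i = n·p_i = [7.74, 7.74, 30.95, 23.21, 38.68, 38.68]
χ² = (8−7.74)²/7.74 + (40−7.74)²/7.74 + (35−30.95)²/30.95 + (30−23.21)²/23.21 + (13−38.68)²/38.68 + (21−38.68)²/38.68 = 162.2024
df = 5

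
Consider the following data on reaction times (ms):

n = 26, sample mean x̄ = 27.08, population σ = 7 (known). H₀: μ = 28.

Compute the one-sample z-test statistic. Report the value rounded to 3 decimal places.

SE = σ/√n = 7/√26 = 1.3728
z = (x̄−μ₀)/SE = (27.08−28)/1.3728 = -0.6702

test statistic = -0.670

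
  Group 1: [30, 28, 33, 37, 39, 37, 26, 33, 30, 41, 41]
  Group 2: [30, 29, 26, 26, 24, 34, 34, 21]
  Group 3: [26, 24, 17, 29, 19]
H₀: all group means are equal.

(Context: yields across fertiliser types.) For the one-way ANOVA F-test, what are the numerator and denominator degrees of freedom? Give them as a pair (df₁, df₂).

k = 3 groups, N = 24 total
df = (k−1, N−k) = (3−1, 24−3) = (2, 21)

degrees of freedom = [2, 21]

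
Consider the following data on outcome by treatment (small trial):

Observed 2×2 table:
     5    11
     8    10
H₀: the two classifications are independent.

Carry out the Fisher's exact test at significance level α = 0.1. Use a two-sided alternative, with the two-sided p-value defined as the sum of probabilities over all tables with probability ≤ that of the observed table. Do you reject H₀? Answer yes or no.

reject H₀: no

Margins: r₁=16, r₂=18, c₁=13, c₂=21, n=34
p_obs = C(16,5)·C(18,8)/C(34,13); sum pmf over tables with pmf ≤ p_obs
p-value (two-sided) = 0.49652
At α=0.1: p ≥ α → fail to reject H₀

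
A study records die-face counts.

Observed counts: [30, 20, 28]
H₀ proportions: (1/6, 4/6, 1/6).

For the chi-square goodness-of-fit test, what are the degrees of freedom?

degrees of freedom = 2

df = k − 1 = 3 − 1 = 2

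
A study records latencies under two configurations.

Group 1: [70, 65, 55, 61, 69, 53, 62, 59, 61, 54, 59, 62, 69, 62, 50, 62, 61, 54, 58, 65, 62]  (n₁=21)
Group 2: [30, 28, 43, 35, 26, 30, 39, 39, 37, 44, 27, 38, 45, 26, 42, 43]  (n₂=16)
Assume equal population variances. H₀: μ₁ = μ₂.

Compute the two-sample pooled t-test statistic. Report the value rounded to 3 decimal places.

test statistic = 12.306

x̄₁=60.619, s₁=5.380, n₁=21
x̄₂=35.750, s₂=6.923, n₂=16
s_p² = [20·5.380² + 15·6.923²]/35 = 37.0844
SE = √(s_p²·(1/21+1/16)) = 2.0208
t = (60.619−35.750)/2.0208 = 12.3064
df = 35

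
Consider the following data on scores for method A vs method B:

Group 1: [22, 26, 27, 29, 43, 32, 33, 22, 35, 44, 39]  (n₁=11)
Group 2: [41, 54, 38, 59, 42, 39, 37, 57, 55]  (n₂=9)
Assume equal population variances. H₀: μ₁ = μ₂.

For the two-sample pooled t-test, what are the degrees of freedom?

df = n₁ + n₂ − 2 = 11 + 9 − 2 = 18

degrees of freedom = 18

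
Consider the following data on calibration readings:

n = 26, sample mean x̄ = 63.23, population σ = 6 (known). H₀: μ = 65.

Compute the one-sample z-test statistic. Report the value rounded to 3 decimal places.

test statistic = -1.504

SE = σ/√n = 6/√26 = 1.1767
z = (x̄−μ₀)/SE = (63.23−65)/1.1767 = -1.5042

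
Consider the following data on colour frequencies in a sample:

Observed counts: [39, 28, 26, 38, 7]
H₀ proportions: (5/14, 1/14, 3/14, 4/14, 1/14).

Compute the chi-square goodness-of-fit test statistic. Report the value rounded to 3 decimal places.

test statistic = 36.851

n = 138; E_i = n·p_i = [49.29, 9.86, 29.57, 39.43, 9.86]
χ² = (39−49.29)²/49.29 + (28−9.86)²/9.86 + (26−29.57)²/29.57 + (38−39.43)²/39.43 + (7−9.86)²/9.86 = 36.8512
df = 4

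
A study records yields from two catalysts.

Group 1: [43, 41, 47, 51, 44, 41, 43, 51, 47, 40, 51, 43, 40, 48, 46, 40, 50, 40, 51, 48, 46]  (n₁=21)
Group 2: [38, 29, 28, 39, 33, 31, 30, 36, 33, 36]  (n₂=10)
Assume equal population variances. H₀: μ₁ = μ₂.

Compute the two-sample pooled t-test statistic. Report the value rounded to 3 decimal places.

test statistic = 7.729

x̄₁=45.286, s₁=4.125, n₁=21
x̄₂=33.300, s₂=3.831, n₂=10
s_p² = [20·4.125² + 9·3.831²]/29 = 16.2892
SE = √(s_p²·(1/21+1/10)) = 1.5507
t = (45.286−33.300)/1.5507 = 7.7294
df = 29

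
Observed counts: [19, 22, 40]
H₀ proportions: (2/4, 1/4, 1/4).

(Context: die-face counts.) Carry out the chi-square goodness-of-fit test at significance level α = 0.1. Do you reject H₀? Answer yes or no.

n = 81; E_i = n·p_i = [40.50, 20.25, 20.25]
χ² = (19−40.50)²/40.50 + (22−20.25)²/20.25 + (40−20.25)²/20.25 = 30.8272
df = 2
p-value (upper-tail) = 0.00000
At α=0.1: p < α → reject H₀

reject H₀: yes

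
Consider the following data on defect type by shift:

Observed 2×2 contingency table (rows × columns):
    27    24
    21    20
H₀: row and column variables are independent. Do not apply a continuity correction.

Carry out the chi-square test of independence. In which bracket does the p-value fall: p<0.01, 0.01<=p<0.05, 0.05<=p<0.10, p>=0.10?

Row totals [51, 41], col totals [48, 44], n=92
χ² = (27−26.61)²/26.61 + (24−24.39)²/24.39 + (21−21.39)²/21.39 + (20−19.61)²/19.61 = 0.0270
df = 1
p-value (upper-tail) = 0.86948
→ bracket: p>=0.10

p-value bracket: p>=0.10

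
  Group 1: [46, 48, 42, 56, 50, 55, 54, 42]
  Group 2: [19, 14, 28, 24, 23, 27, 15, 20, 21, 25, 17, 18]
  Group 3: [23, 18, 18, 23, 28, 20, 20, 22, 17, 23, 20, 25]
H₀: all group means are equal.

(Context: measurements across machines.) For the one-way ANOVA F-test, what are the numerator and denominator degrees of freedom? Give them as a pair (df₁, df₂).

degrees of freedom = [2, 29]

k = 3 groups, N = 32 total
df = (k−1, N−k) = (3−1, 32−3) = (2, 29)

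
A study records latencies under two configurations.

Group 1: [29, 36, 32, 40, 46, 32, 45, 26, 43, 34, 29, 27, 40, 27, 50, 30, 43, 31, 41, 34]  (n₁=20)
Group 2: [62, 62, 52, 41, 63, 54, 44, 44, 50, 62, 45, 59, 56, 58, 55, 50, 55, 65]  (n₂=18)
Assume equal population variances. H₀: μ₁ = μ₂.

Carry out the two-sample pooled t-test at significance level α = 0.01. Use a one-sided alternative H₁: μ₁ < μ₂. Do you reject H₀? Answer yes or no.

reject H₀: yes

x̄₁=35.750, s₁=7.225, n₁=20
x̄₂=54.278, s₂=7.379, n₂=18
s_p² = [19·7.225² + 17·7.379²]/36 = 53.2600
SE = √(s_p²·(1/20+1/18)) = 2.3711
t = (35.750−54.278)/2.3711 = -7.8142
df = 36
p-value (one-sided, H₁ less) = 0.00000
At α=0.01: p < α → reject H₀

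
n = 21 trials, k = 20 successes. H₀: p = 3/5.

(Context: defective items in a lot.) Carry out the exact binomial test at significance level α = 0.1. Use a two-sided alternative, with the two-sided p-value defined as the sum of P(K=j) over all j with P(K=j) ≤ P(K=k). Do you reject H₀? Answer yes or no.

Exact binomial: n=21, k=20, p₀=3/5=0.6000
P(X=j) = C(n,j)·p₀^j·(1−p₀)^(n−j); p = Σ P(X=j) over j with P(X=j) ≤ P(X=20)
p-value (two-sided) = 0.00048
At α=0.1: p < α → reject H₀

reject H₀: yes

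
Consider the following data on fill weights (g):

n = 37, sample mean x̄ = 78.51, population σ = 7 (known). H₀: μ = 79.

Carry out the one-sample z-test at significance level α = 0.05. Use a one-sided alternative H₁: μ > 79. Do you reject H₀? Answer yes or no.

SE = σ/√n = 7/√37 = 1.1508
z = (x̄−μ₀)/SE = (78.51−79)/1.1508 = -0.4258
p-value (one-sided, H₁ greater) = 0.66487
At α=0.05: p ≥ α → fail to reject H₀

reject H₀: no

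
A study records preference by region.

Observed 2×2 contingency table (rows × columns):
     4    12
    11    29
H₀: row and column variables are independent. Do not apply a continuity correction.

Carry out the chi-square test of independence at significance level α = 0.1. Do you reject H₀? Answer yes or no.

Row totals [16, 40], col totals [15, 41], n=56
χ² = (4−4.29)²/4.29 + (12−11.71)²/11.71 + (11−10.71)²/10.71 + (29−29.29)²/29.29 = 0.0364
df = 1
p-value (upper-tail) = 0.84865
At α=0.1: p ≥ α → fail to reject H₀

reject H₀: no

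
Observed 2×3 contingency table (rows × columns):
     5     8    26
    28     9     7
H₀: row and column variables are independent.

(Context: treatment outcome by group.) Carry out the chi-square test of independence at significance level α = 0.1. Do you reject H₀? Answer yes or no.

Row totals [39, 44], col totals [33, 17, 33], n=83
χ² = (5−15.51)²/15.51 + (8−7.99)²/7.99 + (26−15.51)²/15.51 + (28−17.49)²/17.49 + (9−9.01)²/9.01 + (7−17.49)²/17.49 = 26.8247
df = 2
p-value (upper-tail) = 0.00000
At α=0.1: p < α → reject H₀

reject H₀: yes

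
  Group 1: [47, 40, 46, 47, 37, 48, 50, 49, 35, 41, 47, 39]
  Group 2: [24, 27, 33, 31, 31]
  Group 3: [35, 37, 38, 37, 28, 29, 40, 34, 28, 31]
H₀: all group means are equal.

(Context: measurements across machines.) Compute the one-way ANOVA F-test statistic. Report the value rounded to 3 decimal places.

Group means [43.83, 29.20, 33.70], grand mean 37.370
SSB = Σnᵢ(x̄ᵢ−x̄)² = 969.730; SSW = ΣΣ(x−x̄ᵢ)² = 516.567
MSB = 969.730/2 = 484.8648; MSW = 516.567/24 = 21.5236
F = MSB/MSW = 22.5271
df = (2, 24)

test statistic = 22.527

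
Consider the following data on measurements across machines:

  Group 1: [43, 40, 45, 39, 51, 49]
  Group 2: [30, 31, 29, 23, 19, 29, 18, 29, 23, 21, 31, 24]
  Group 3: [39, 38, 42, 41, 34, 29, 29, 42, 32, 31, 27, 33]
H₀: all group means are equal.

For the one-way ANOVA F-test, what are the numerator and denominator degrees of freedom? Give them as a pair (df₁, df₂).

degrees of freedom = [2, 27]

k = 3 groups, N = 30 total
df = (k−1, N−k) = (3−1, 30−3) = (2, 27)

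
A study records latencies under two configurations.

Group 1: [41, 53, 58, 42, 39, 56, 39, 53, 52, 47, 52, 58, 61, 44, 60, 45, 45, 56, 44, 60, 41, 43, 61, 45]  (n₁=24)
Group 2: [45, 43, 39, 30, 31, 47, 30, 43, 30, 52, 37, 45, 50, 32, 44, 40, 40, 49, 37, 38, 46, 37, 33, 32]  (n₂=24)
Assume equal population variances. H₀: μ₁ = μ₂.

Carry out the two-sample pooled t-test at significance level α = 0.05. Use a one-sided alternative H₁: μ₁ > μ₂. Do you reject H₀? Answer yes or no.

x̄₁=49.792, s₁=7.633, n₁=24
x̄₂=39.583, s₂=6.852, n₂=24
s_p² = [23·7.633² + 23·6.852²]/46 = 52.6042
SE = √(s_p²·(1/24+1/24)) = 2.0937
t = (49.792−39.583)/2.0937 = 4.8757
df = 46
p-value (one-sided, H₁ greater) = 0.00001
At α=0.05: p < α → reject H₀

reject H₀: yes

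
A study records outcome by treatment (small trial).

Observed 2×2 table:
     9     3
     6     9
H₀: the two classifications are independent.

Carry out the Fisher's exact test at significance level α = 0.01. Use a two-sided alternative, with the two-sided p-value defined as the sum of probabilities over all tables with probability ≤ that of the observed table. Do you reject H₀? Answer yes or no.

reject H₀: no

Margins: r₁=12, r₂=15, c₁=15, c₂=12, n=27
p_obs = C(12,9)·C(15,6)/C(27,15); sum pmf over tables with pmf ≤ p_obs
p-value (two-sided) = 0.12075
At α=0.01: p ≥ α → fail to reject H₀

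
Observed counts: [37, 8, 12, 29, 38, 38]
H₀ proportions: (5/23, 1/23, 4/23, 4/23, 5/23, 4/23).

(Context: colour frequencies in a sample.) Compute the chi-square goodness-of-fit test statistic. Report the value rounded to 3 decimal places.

n = 162; E_i = n·p_i = [35.22, 7.04, 28.17, 28.17, 35.22, 28.17]
χ² = (37−35.22)²/35.22 + (8−7.04)²/7.04 + (12−28.17)²/28.17 + (29−28.17)²/28.17 + (38−35.22)²/35.22 + (38−28.17)²/28.17 = 13.1762
df = 5

test statistic = 13.176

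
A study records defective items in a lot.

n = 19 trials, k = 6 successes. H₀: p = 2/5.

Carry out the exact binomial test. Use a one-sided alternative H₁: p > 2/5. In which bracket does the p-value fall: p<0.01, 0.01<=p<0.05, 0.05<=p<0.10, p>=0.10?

Exact binomial: n=19, k=6, p₀=2/5=0.4000
P(X≥6) from Σ C(n,i)·p₀^i·(1−p₀)^(n−i)
p-value (one-sided, H₁ greater) = 0.83708
→ bracket: p>=0.10

p-value bracket: p>=0.10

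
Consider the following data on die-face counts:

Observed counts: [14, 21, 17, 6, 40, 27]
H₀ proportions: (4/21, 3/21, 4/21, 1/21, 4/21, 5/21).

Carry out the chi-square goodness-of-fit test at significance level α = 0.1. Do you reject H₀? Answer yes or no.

reject H₀: yes

n = 125; E_i = n·p_i = [23.81, 17.86, 23.81, 5.95, 23.81, 29.76]
χ² = (14−23.81)²/23.81 + (21−17.86)²/17.86 + (17−23.81)²/23.81 + (6−5.95)²/5.95 + (40−23.81)²/23.81 + (27−29.76)²/29.76 = 17.8084
df = 5
p-value (upper-tail) = 0.00320
At α=0.1: p < α → reject H₀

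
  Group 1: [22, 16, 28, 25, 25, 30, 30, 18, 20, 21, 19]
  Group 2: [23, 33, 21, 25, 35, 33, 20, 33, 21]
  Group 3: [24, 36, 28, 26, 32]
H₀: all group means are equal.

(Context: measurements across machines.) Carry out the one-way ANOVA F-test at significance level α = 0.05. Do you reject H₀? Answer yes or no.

Group means [23.09, 27.11, 29.20], grand mean 25.760
SSB = Σnᵢ(x̄ᵢ−x̄)² = 153.962; SSW = ΣΣ(x−x̄ᵢ)² = 640.598
MSB = 153.962/2 = 76.9810; MSW = 640.598/22 = 29.1181
F = MSB/MSW = 2.6438
df = (2, 22)
p-value (upper-tail) = 0.09355
At α=0.05: p ≥ α → fail to reject H₀

reject H₀: no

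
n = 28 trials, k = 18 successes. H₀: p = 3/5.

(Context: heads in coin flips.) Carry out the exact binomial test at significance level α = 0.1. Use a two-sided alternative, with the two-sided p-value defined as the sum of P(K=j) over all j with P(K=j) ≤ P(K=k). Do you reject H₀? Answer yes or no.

Exact binomial: n=28, k=18, p₀=3/5=0.6000
P(X=j) = C(n,j)·p₀^j·(1−p₀)^(n−j); p = Σ P(X=j) over j with P(X=j) ≤ P(X=18)
p-value (two-sided) = 0.70356
At α=0.1: p ≥ α → fail to reject H₀

reject H₀: no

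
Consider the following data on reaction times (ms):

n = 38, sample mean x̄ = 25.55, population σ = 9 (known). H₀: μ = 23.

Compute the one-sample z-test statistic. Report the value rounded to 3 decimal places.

SE = σ/√n = 9/√38 = 1.4600
z = (x̄−μ₀)/SE = (25.55−23)/1.4600 = 1.7466

test statistic = 1.747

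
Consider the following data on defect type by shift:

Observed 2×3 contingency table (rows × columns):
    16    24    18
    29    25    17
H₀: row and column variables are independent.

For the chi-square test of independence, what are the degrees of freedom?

degrees of freedom = 2

df = (r−1)(c−1) = (2−1)·(3−1) = 2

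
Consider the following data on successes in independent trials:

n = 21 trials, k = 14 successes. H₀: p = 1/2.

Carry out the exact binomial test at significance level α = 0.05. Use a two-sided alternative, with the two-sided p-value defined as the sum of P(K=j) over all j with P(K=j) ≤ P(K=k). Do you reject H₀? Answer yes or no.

reject H₀: no

Exact binomial: n=21, k=14, p₀=1/2=0.5000
P(X=j) = C(n,j)·p₀^j·(1−p₀)^(n−j); p = Σ P(X=j) over j with P(X=j) ≤ P(X=14)
p-value (two-sided) = 0.18925
At α=0.05: p ≥ α → fail to reject H₀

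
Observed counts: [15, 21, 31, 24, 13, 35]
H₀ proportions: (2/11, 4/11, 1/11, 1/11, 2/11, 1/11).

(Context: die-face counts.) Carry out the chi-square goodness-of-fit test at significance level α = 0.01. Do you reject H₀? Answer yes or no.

reject H₀: yes

n = 139; E_i = n·p_i = [25.27, 50.55, 12.64, 12.64, 25.27, 12.64]
χ² = (15−25.27)²/25.27 + (21−50.55)²/50.55 + (31−12.64)²/12.64 + (24−12.64)²/12.64 + (13−25.27)²/25.27 + (35−12.64)²/12.64 = 103.8903
df = 5
p-value (upper-tail) = 0.00000
At α=0.01: p < α → reject H₀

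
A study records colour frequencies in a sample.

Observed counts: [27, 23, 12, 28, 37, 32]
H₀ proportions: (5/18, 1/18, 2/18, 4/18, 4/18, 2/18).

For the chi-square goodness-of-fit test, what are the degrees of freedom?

df = k − 1 = 6 − 1 = 5

degrees of freedom = 5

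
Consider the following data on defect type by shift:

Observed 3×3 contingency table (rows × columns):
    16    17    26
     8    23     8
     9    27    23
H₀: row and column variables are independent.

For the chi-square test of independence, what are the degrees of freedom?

df = (r−1)(c−1) = (3−1)·(3−1) = 4

degrees of freedom = 4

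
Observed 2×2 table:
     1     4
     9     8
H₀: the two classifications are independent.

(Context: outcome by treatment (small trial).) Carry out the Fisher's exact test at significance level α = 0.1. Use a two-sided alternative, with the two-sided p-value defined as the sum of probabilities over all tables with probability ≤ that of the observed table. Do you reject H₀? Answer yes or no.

reject H₀: no

Margins: r₁=5, r₂=17, c₁=10, c₂=12, n=22
p_obs = C(5,1)·C(17,9)/C(22,10); sum pmf over tables with pmf ≤ p_obs
p-value (two-sided) = 0.32331
At α=0.1: p ≥ α → fail to reject H₀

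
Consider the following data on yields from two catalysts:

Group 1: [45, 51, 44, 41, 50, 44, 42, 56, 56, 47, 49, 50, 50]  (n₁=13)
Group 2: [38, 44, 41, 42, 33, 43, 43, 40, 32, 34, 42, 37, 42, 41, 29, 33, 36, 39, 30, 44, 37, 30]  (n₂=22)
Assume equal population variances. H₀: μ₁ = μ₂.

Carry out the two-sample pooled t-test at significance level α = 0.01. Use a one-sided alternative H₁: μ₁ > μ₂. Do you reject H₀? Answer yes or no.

x̄₁=48.077, s₁=4.804, n₁=13
x̄₂=37.727, s₂=4.920, n₂=22
s_p² = [12·4.804² + 21·4.920²]/33 = 23.7966
SE = √(s_p²·(1/13+1/22)) = 1.7065
t = (48.077−37.727)/1.7065 = 6.0648
df = 33
p-value (one-sided, H₁ greater) = 0.00000
At α=0.01: p < α → reject H₀

reject H₀: yes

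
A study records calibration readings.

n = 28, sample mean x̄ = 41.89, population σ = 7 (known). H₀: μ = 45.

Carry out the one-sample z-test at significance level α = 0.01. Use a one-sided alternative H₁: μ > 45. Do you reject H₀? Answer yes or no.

SE = σ/√n = 7/√28 = 1.3229
z = (x̄−μ₀)/SE = (41.89−45)/1.3229 = -2.3509
p-value (one-sided, H₁ greater) = 0.99064
At α=0.01: p ≥ α → fail to reject H₀

reject H₀: no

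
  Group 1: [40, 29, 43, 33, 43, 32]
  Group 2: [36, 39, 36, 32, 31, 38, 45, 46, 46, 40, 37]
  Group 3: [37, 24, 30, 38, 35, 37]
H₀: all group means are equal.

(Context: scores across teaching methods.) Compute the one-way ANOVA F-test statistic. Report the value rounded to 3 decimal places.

test statistic = 1.757

Group means [36.67, 38.73, 33.50], grand mean 36.826
SSB = Σnᵢ(x̄ᵢ−x̄)² = 106.289; SSW = ΣΣ(x−x̄ᵢ)² = 605.015
MSB = 106.289/2 = 53.1446; MSW = 605.015/20 = 30.2508
F = MSB/MSW = 1.7568
df = (2, 20)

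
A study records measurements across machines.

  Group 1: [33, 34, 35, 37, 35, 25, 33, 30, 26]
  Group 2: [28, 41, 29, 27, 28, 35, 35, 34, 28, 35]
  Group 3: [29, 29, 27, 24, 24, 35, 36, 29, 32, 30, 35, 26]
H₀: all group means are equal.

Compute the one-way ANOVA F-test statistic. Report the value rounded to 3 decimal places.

test statistic = 1.077

Group means [32.00, 32.00, 29.67], grand mean 31.097
SSB = Σnᵢ(x̄ᵢ−x̄)² = 40.043; SSW = ΣΣ(x−x̄ᵢ)² = 520.667
MSB = 40.043/2 = 20.0215; MSW = 520.667/28 = 18.5952
F = MSB/MSW = 1.0767
df = (2, 28)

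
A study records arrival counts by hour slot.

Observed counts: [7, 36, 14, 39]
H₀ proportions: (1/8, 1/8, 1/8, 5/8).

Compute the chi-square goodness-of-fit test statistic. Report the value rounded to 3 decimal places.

test statistic = 57.767

n = 96; E_i = n·p_i = [12.00, 12.00, 12.00, 60.00]
χ² = (7−12.00)²/12.00 + (36−12.00)²/12.00 + (14−12.00)²/12.00 + (39−60.00)²/60.00 = 57.7667
df = 3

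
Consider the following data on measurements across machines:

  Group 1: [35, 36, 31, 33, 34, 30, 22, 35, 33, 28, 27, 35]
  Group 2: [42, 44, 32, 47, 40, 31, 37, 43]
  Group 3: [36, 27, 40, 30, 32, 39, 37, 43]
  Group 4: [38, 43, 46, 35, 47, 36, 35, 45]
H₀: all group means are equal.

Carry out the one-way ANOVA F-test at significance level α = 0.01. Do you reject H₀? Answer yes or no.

Group means [31.58, 39.50, 35.50, 40.62], grand mean 36.222
SSB = Σnᵢ(x̄ᵢ−x̄)² = 503.431; SSW = ΣΣ(x−x̄ᵢ)² = 814.792
MSB = 503.431/3 = 167.8102; MSW = 814.792/32 = 25.4622
F = MSB/MSW = 6.5906
df = (3, 32)
p-value (upper-tail) = 0.00135
At α=0.01: p < α → reject H₀

reject H₀: yes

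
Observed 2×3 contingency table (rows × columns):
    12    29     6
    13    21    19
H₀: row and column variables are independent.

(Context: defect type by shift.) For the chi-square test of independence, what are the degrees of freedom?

degrees of freedom = 2

df = (r−1)(c−1) = (2−1)·(3−1) = 2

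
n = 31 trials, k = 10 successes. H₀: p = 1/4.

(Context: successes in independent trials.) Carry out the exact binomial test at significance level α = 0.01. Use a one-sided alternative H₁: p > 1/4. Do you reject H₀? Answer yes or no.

Exact binomial: n=31, k=10, p₀=1/4=0.2500
P(X≥10) from Σ C(n,i)·p₀^i·(1−p₀)^(n−i)
p-value (one-sided, H₁ greater) = 0.22905
At α=0.01: p ≥ α → fail to reject H₀

reject H₀: no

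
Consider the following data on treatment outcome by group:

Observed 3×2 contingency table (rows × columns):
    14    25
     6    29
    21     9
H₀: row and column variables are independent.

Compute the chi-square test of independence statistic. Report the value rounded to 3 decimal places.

Row totals [39, 35, 30], col totals [41, 63], n=104
χ² = (14−15.38)²/15.38 + (25−23.62)²/23.62 + (6−13.80)²/13.80 + (29−21.20)²/21.20 + (21−11.83)²/11.83 + (9−18.17)²/18.17 = 19.2232
df = 2

test statistic = 19.223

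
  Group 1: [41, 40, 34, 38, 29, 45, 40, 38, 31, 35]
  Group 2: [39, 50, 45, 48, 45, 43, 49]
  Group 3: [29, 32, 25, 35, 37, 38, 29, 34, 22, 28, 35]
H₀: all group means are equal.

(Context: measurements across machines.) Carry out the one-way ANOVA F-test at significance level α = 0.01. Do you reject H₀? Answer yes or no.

reject H₀: yes

Group means [37.10, 45.57, 31.27], grand mean 36.929
SSB = Σnᵢ(x̄ᵢ−x̄)² = 875.061; SSW = ΣΣ(x−x̄ᵢ)² = 560.796
MSB = 875.061/2 = 437.5305; MSW = 560.796/25 = 22.4318
F = MSB/MSW = 19.5049
df = (2, 25)
p-value (upper-tail) = 0.00001
At α=0.01: p < α → reject H₀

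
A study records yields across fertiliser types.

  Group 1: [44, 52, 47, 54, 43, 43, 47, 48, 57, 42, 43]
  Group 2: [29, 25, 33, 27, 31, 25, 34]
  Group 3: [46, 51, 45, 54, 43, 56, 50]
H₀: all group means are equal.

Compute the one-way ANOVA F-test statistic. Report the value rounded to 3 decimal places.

Group means [47.27, 29.14, 49.29], grand mean 42.760
SSB = Σnᵢ(x̄ᵢ−x̄)² = 1820.092; SSW = ΣΣ(x−x̄ᵢ)² = 476.468
MSB = 1820.092/2 = 910.0462; MSW = 476.468/22 = 21.6576
F = MSB/MSW = 42.0197
df = (2, 22)

test statistic = 42.020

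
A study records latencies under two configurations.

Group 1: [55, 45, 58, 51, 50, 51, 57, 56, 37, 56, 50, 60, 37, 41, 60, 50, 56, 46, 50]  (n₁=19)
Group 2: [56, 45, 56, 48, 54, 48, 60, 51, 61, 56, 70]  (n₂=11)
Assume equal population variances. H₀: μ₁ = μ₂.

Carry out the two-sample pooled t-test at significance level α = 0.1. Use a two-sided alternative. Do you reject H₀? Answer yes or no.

reject H₀: no

x̄₁=50.842, s₁=7.050, n₁=19
x̄₂=55.000, s₂=7.099, n₂=11
s_p² = [18·7.050² + 10·7.099²]/28 = 49.9474
SE = √(s_p²·(1/19+1/11)) = 2.6776
t = (50.842−55.000)/2.6776 = -1.5529
df = 28
p-value (two-sided) = 0.13169
At α=0.1: p ≥ α → fail to reject H₀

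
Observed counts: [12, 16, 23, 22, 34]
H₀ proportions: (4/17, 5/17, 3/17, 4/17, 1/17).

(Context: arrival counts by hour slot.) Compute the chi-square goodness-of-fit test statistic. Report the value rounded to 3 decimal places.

n = 107; E_i = n·p_i = [25.18, 31.47, 18.88, 25.18, 6.29]
χ² = (12−25.18)²/25.18 + (16−31.47)²/31.47 + (23−18.88)²/18.88 + (22−25.18)²/25.18 + (34−6.29)²/6.29 = 137.7576
df = 4

test statistic = 137.758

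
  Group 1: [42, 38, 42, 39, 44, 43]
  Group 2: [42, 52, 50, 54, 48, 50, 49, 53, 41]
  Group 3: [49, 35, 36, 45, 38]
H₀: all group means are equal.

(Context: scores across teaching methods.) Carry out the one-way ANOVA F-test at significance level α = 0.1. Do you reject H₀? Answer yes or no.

Group means [41.33, 48.78, 40.60], grand mean 44.500
SSB = Σnᵢ(x̄ᵢ−x̄)² = 300.911; SSW = ΣΣ(x−x̄ᵢ)² = 342.089
MSB = 300.911/2 = 150.4556; MSW = 342.089/17 = 20.1229
F = MSB/MSW = 7.4768
df = (2, 17)
p-value (upper-tail) = 0.00468
At α=0.1: p < α → reject H₀

reject H₀: yes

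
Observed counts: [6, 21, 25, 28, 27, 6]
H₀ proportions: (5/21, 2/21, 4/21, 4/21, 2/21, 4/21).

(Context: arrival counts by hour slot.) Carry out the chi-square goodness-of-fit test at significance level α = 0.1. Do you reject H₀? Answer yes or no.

reject H₀: yes

n = 113; E_i = n·p_i = [26.90, 10.76, 21.52, 21.52, 10.76, 21.52]
χ² = (6−26.90)²/26.90 + (21−10.76)²/10.76 + (25−21.52)²/21.52 + (28−21.52)²/21.52 + (27−10.76)²/10.76 + (6−21.52)²/21.52 = 64.1898
df = 5
p-value (upper-tail) = 0.00000
At α=0.1: p < α → reject H₀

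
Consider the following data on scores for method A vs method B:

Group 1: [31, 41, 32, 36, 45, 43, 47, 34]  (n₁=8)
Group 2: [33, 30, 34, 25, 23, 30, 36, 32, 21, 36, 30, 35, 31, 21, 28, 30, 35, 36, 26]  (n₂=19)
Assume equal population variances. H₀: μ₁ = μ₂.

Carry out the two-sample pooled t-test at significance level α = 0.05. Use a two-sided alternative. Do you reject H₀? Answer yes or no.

reject H₀: yes

x̄₁=38.625, s₁=6.163, n₁=8
x̄₂=30.105, s₂=4.965, n₂=19
s_p² = [7·6.163² + 18·4.965²]/25 = 28.3866
SE = √(s_p²·(1/8+1/19)) = 2.2455
t = (38.625−30.105)/2.2455 = 3.7941
df = 25
p-value (two-sided) = 0.00084
At α=0.05: p < α → reject H₀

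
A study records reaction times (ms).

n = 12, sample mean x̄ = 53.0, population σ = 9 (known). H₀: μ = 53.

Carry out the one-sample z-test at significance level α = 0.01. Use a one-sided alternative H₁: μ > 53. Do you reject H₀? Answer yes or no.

reject H₀: no

SE = σ/√n = 9/√12 = 2.5981
z = (x̄−μ₀)/SE = (53.0−53)/2.5981 = 0.0000
p-value (one-sided, H₁ greater) = 0.50000
At α=0.01: p ≥ α → fail to reject H₀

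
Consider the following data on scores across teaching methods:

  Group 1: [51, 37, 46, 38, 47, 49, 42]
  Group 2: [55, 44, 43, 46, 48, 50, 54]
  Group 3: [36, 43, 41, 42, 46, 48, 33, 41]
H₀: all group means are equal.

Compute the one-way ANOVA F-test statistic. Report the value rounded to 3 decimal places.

Group means [44.29, 48.57, 41.25], grand mean 44.545
SSB = Σnᵢ(x̄ᵢ−x̄)² = 200.812; SSW = ΣΣ(x−x̄ᵢ)² = 474.643
MSB = 200.812/2 = 100.4058; MSW = 474.643/19 = 24.9812
F = MSB/MSW = 4.0193
df = (2, 19)

test statistic = 4.019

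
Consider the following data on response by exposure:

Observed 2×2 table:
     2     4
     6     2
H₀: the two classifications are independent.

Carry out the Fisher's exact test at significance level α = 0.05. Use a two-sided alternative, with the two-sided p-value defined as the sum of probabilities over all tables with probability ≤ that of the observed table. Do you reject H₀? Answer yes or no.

Margins: r₁=6, r₂=8, c₁=8, c₂=6, n=14
p_obs = C(6,2)·C(8,6)/C(14,8); sum pmf over tables with pmf ≤ p_obs
p-value (two-sided) = 0.27739
At α=0.05: p ≥ α → fail to reject H₀

reject H₀: no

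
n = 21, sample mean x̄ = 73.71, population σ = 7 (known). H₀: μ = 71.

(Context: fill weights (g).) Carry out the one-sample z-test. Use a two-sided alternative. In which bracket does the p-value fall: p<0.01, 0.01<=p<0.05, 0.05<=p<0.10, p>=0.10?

SE = σ/√n = 7/√21 = 1.5275
z = (x̄−μ₀)/SE = (73.71−71)/1.5275 = 1.7741
p-value (two-sided) = 0.07604
→ bracket: 0.05<=p<0.10

p-value bracket: 0.05<=p<0.10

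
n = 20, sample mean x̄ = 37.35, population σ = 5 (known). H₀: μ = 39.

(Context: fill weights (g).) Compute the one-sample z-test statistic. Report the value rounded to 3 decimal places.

test statistic = -1.476

SE = σ/√n = 5/√20 = 1.1180
z = (x̄−μ₀)/SE = (37.35−39)/1.1180 = -1.4758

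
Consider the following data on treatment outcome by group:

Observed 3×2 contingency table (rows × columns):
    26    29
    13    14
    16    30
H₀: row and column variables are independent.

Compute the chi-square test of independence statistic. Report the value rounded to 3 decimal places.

Row totals [55, 27, 46], col totals [55, 73], n=128
χ² = (26−23.63)²/23.63 + (29−31.37)²/31.37 + (13−11.60)²/11.60 + (14−15.40)²/15.40 + (16−19.77)²/19.77 + (30−26.23)²/26.23 = 1.9692
df = 2

test statistic = 1.969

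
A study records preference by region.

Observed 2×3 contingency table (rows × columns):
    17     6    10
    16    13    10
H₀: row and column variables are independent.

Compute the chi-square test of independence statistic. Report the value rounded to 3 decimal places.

test statistic = 2.124

Row totals [33, 39], col totals [33, 19, 20], n=72
χ² = (17−15.12)²/15.12 + (6−8.71)²/8.71 + (10−9.17)²/9.17 + (16−17.88)²/17.88 + (13−10.29)²/10.29 + (10−10.83)²/10.83 = 2.1240
df = 2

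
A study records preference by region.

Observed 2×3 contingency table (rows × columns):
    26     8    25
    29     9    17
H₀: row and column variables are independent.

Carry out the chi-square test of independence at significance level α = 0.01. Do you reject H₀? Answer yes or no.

reject H₀: no

Row totals [59, 55], col totals [55, 17, 42], n=114
χ² = (26−28.46)²/28.46 + (8−8.80)²/8.80 + (25−21.74)²/21.74 + (29−26.54)²/26.54 + (9−8.20)²/8.20 + (17−20.26)²/20.26 = 1.6079
df = 2
p-value (upper-tail) = 0.44756
At α=0.01: p ≥ α → fail to reject H₀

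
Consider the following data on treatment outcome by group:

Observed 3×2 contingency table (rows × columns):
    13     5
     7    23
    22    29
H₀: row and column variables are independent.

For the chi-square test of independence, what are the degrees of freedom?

degrees of freedom = 2

df = (r−1)(c−1) = (3−1)·(2−1) = 2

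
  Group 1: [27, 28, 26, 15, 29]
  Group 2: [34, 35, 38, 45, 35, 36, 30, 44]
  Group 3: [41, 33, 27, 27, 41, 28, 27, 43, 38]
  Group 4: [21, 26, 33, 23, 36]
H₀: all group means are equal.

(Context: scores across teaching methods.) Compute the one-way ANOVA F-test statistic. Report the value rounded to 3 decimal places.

Group means [25.00, 37.12, 33.89, 27.80], grand mean 32.074
SSB = Σnᵢ(x̄ᵢ−x̄)² = 575.288; SSW = ΣΣ(x−x̄ᵢ)² = 856.564
MSB = 575.288/3 = 191.7627; MSW = 856.564/23 = 37.2419
F = MSB/MSW = 5.1491
df = (3, 23)

test statistic = 5.149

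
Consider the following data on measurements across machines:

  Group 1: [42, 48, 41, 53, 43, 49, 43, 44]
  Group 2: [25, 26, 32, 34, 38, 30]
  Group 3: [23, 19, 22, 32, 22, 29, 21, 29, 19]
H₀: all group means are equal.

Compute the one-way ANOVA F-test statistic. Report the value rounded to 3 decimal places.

Group means [45.38, 30.83, 24.00], grand mean 33.217
SSB = Σnᵢ(x̄ᵢ−x̄)² = 1981.205; SSW = ΣΣ(x−x̄ᵢ)² = 424.708
MSB = 1981.205/2 = 990.6024; MSW = 424.708/20 = 21.2354
F = MSB/MSW = 46.6486
df = (2, 20)

test statistic = 46.649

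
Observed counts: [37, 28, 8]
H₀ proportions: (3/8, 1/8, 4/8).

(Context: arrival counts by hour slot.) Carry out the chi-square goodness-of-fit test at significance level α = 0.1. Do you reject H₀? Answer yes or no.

n = 73; E_i = n·p_i = [27.38, 9.12, 36.50]
χ² = (37−27.38)²/27.38 + (28−9.12)²/9.12 + (8−36.50)²/36.50 = 64.6804
df = 2
p-value (upper-tail) = 0.00000
At α=0.1: p < α → reject H₀

reject H₀: yes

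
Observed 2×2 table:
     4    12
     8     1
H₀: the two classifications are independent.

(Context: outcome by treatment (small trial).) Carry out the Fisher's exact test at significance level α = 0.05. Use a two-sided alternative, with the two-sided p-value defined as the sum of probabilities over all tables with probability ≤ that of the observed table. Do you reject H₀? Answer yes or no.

reject H₀: yes

Margins: r₁=16, r₂=9, c₁=12, c₂=13, n=25
p_obs = C(16,4)·C(9,8)/C(25,12); sum pmf over tables with pmf ≤ p_obs
p-value (two-sided) = 0.00361
At α=0.05: p < α → reject H₀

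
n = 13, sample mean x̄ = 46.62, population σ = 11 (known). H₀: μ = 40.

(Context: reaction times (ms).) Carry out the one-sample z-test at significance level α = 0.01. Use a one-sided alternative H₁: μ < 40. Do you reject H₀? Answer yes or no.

SE = σ/√n = 11/√13 = 3.0509
z = (x̄−μ₀)/SE = (46.62−40)/3.0509 = 2.1699
p-value (one-sided, H₁ less) = 0.98499
At α=0.01: p ≥ α → fail to reject H₀

reject H₀: no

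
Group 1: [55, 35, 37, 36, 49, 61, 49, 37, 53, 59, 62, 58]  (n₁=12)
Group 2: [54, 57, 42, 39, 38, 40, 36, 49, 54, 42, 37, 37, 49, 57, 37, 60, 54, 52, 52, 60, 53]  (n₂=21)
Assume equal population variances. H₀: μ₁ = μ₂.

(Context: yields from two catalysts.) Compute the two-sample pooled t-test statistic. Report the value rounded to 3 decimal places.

test statistic = 0.503

x̄₁=49.250, s₁=10.437, n₁=12
x̄₂=47.571, s₂=8.477, n₂=21
s_p² = [11·10.437² + 20·8.477²]/31 = 85.0127
SE = √(s_p²·(1/12+1/21)) = 3.3366
t = (49.250−47.571)/3.3366 = 0.5031
df = 31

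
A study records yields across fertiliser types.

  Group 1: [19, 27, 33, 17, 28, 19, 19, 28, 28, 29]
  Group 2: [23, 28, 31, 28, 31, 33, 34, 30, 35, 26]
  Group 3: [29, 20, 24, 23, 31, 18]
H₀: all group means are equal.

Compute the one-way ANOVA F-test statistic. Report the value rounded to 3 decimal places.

Group means [24.70, 29.90, 24.17], grand mean 26.577
SSB = Σnᵢ(x̄ᵢ−x̄)² = 180.513; SSW = ΣΣ(x−x̄ᵢ)² = 533.833
MSB = 180.513/2 = 90.2564; MSW = 533.833/23 = 23.2101
F = MSB/MSW = 3.8887
df = (2, 23)

test statistic = 3.889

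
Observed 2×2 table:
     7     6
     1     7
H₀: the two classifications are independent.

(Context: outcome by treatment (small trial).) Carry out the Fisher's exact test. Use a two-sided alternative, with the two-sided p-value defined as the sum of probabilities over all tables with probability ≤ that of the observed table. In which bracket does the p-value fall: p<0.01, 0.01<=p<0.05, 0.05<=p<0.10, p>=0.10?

Margins: r₁=13, r₂=8, c₁=8, c₂=13, n=21
p_obs = C(13,7)·C(8,1)/C(21,8); sum pmf over tables with pmf ≤ p_obs
p-value (two-sided) = 0.08504
→ bracket: 0.05<=p<0.10

p-value bracket: 0.05<=p<0.10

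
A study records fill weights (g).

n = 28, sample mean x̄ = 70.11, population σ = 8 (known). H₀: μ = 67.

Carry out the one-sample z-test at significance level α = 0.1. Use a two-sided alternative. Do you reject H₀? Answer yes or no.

reject H₀: yes

SE = σ/√n = 8/√28 = 1.5119
z = (x̄−μ₀)/SE = (70.11−67)/1.5119 = 2.0571
p-value (two-sided) = 0.03968
At α=0.1: p < α → reject H₀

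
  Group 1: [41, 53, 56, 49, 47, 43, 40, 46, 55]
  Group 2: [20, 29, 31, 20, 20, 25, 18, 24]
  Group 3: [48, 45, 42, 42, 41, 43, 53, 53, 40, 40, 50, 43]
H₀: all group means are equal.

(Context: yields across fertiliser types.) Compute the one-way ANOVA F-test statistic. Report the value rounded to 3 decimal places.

test statistic = 57.444

Group means [47.78, 23.38, 45.00], grand mean 39.897
SSB = Σnᵢ(x̄ᵢ−x̄)² = 3055.259; SSW = ΣΣ(x−x̄ᵢ)² = 691.431
MSB = 3055.259/2 = 1527.6295; MSW = 691.431/26 = 26.5935
F = MSB/MSW = 57.4438
df = (2, 26)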